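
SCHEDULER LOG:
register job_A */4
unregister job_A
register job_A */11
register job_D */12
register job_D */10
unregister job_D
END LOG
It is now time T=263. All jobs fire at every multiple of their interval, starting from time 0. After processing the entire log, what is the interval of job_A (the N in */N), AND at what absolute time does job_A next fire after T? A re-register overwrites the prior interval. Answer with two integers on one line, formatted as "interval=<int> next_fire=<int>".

Op 1: register job_A */4 -> active={job_A:*/4}
Op 2: unregister job_A -> active={}
Op 3: register job_A */11 -> active={job_A:*/11}
Op 4: register job_D */12 -> active={job_A:*/11, job_D:*/12}
Op 5: register job_D */10 -> active={job_A:*/11, job_D:*/10}
Op 6: unregister job_D -> active={job_A:*/11}
Final interval of job_A = 11
Next fire of job_A after T=263: (263//11+1)*11 = 264

Answer: interval=11 next_fire=264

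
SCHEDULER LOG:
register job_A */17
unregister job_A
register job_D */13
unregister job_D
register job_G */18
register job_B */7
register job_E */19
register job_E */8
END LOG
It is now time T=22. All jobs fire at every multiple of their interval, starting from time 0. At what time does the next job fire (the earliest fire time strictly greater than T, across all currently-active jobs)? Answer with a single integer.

Answer: 24

Derivation:
Op 1: register job_A */17 -> active={job_A:*/17}
Op 2: unregister job_A -> active={}
Op 3: register job_D */13 -> active={job_D:*/13}
Op 4: unregister job_D -> active={}
Op 5: register job_G */18 -> active={job_G:*/18}
Op 6: register job_B */7 -> active={job_B:*/7, job_G:*/18}
Op 7: register job_E */19 -> active={job_B:*/7, job_E:*/19, job_G:*/18}
Op 8: register job_E */8 -> active={job_B:*/7, job_E:*/8, job_G:*/18}
  job_B: interval 7, next fire after T=22 is 28
  job_E: interval 8, next fire after T=22 is 24
  job_G: interval 18, next fire after T=22 is 36
Earliest fire time = 24 (job job_E)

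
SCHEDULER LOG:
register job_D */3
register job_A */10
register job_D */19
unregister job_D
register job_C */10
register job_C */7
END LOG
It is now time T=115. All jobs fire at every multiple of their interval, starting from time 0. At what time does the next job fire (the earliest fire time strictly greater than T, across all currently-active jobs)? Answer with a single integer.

Op 1: register job_D */3 -> active={job_D:*/3}
Op 2: register job_A */10 -> active={job_A:*/10, job_D:*/3}
Op 3: register job_D */19 -> active={job_A:*/10, job_D:*/19}
Op 4: unregister job_D -> active={job_A:*/10}
Op 5: register job_C */10 -> active={job_A:*/10, job_C:*/10}
Op 6: register job_C */7 -> active={job_A:*/10, job_C:*/7}
  job_A: interval 10, next fire after T=115 is 120
  job_C: interval 7, next fire after T=115 is 119
Earliest fire time = 119 (job job_C)

Answer: 119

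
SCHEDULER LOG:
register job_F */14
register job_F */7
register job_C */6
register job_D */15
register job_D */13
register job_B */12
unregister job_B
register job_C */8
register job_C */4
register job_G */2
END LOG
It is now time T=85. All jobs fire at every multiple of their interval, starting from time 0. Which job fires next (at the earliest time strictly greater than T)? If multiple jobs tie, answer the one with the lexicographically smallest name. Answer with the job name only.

Op 1: register job_F */14 -> active={job_F:*/14}
Op 2: register job_F */7 -> active={job_F:*/7}
Op 3: register job_C */6 -> active={job_C:*/6, job_F:*/7}
Op 4: register job_D */15 -> active={job_C:*/6, job_D:*/15, job_F:*/7}
Op 5: register job_D */13 -> active={job_C:*/6, job_D:*/13, job_F:*/7}
Op 6: register job_B */12 -> active={job_B:*/12, job_C:*/6, job_D:*/13, job_F:*/7}
Op 7: unregister job_B -> active={job_C:*/6, job_D:*/13, job_F:*/7}
Op 8: register job_C */8 -> active={job_C:*/8, job_D:*/13, job_F:*/7}
Op 9: register job_C */4 -> active={job_C:*/4, job_D:*/13, job_F:*/7}
Op 10: register job_G */2 -> active={job_C:*/4, job_D:*/13, job_F:*/7, job_G:*/2}
  job_C: interval 4, next fire after T=85 is 88
  job_D: interval 13, next fire after T=85 is 91
  job_F: interval 7, next fire after T=85 is 91
  job_G: interval 2, next fire after T=85 is 86
Earliest = 86, winner (lex tiebreak) = job_G

Answer: job_G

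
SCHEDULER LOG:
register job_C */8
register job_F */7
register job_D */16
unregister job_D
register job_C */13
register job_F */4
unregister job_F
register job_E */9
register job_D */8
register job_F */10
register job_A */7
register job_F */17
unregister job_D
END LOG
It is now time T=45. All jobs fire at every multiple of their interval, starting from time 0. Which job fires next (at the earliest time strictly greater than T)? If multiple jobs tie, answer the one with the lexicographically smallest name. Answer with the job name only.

Answer: job_A

Derivation:
Op 1: register job_C */8 -> active={job_C:*/8}
Op 2: register job_F */7 -> active={job_C:*/8, job_F:*/7}
Op 3: register job_D */16 -> active={job_C:*/8, job_D:*/16, job_F:*/7}
Op 4: unregister job_D -> active={job_C:*/8, job_F:*/7}
Op 5: register job_C */13 -> active={job_C:*/13, job_F:*/7}
Op 6: register job_F */4 -> active={job_C:*/13, job_F:*/4}
Op 7: unregister job_F -> active={job_C:*/13}
Op 8: register job_E */9 -> active={job_C:*/13, job_E:*/9}
Op 9: register job_D */8 -> active={job_C:*/13, job_D:*/8, job_E:*/9}
Op 10: register job_F */10 -> active={job_C:*/13, job_D:*/8, job_E:*/9, job_F:*/10}
Op 11: register job_A */7 -> active={job_A:*/7, job_C:*/13, job_D:*/8, job_E:*/9, job_F:*/10}
Op 12: register job_F */17 -> active={job_A:*/7, job_C:*/13, job_D:*/8, job_E:*/9, job_F:*/17}
Op 13: unregister job_D -> active={job_A:*/7, job_C:*/13, job_E:*/9, job_F:*/17}
  job_A: interval 7, next fire after T=45 is 49
  job_C: interval 13, next fire after T=45 is 52
  job_E: interval 9, next fire after T=45 is 54
  job_F: interval 17, next fire after T=45 is 51
Earliest = 49, winner (lex tiebreak) = job_A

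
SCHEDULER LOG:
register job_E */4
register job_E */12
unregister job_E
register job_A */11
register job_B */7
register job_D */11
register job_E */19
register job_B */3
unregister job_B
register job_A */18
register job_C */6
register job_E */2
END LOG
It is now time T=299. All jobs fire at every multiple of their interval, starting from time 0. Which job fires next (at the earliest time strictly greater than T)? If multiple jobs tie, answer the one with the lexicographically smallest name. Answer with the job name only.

Op 1: register job_E */4 -> active={job_E:*/4}
Op 2: register job_E */12 -> active={job_E:*/12}
Op 3: unregister job_E -> active={}
Op 4: register job_A */11 -> active={job_A:*/11}
Op 5: register job_B */7 -> active={job_A:*/11, job_B:*/7}
Op 6: register job_D */11 -> active={job_A:*/11, job_B:*/7, job_D:*/11}
Op 7: register job_E */19 -> active={job_A:*/11, job_B:*/7, job_D:*/11, job_E:*/19}
Op 8: register job_B */3 -> active={job_A:*/11, job_B:*/3, job_D:*/11, job_E:*/19}
Op 9: unregister job_B -> active={job_A:*/11, job_D:*/11, job_E:*/19}
Op 10: register job_A */18 -> active={job_A:*/18, job_D:*/11, job_E:*/19}
Op 11: register job_C */6 -> active={job_A:*/18, job_C:*/6, job_D:*/11, job_E:*/19}
Op 12: register job_E */2 -> active={job_A:*/18, job_C:*/6, job_D:*/11, job_E:*/2}
  job_A: interval 18, next fire after T=299 is 306
  job_C: interval 6, next fire after T=299 is 300
  job_D: interval 11, next fire after T=299 is 308
  job_E: interval 2, next fire after T=299 is 300
Earliest = 300, winner (lex tiebreak) = job_C

Answer: job_C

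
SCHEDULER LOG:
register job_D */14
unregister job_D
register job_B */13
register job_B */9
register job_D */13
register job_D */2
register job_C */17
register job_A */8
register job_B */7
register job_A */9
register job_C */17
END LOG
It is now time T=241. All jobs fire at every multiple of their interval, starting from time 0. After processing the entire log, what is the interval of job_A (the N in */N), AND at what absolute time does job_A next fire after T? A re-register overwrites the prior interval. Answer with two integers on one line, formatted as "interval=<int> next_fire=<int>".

Answer: interval=9 next_fire=243

Derivation:
Op 1: register job_D */14 -> active={job_D:*/14}
Op 2: unregister job_D -> active={}
Op 3: register job_B */13 -> active={job_B:*/13}
Op 4: register job_B */9 -> active={job_B:*/9}
Op 5: register job_D */13 -> active={job_B:*/9, job_D:*/13}
Op 6: register job_D */2 -> active={job_B:*/9, job_D:*/2}
Op 7: register job_C */17 -> active={job_B:*/9, job_C:*/17, job_D:*/2}
Op 8: register job_A */8 -> active={job_A:*/8, job_B:*/9, job_C:*/17, job_D:*/2}
Op 9: register job_B */7 -> active={job_A:*/8, job_B:*/7, job_C:*/17, job_D:*/2}
Op 10: register job_A */9 -> active={job_A:*/9, job_B:*/7, job_C:*/17, job_D:*/2}
Op 11: register job_C */17 -> active={job_A:*/9, job_B:*/7, job_C:*/17, job_D:*/2}
Final interval of job_A = 9
Next fire of job_A after T=241: (241//9+1)*9 = 243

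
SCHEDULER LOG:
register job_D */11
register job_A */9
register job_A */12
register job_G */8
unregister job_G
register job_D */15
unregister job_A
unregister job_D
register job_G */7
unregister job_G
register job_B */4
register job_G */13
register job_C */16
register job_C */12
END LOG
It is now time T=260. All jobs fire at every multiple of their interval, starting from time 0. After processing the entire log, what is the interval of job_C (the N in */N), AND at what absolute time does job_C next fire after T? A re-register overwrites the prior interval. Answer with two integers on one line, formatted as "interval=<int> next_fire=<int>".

Op 1: register job_D */11 -> active={job_D:*/11}
Op 2: register job_A */9 -> active={job_A:*/9, job_D:*/11}
Op 3: register job_A */12 -> active={job_A:*/12, job_D:*/11}
Op 4: register job_G */8 -> active={job_A:*/12, job_D:*/11, job_G:*/8}
Op 5: unregister job_G -> active={job_A:*/12, job_D:*/11}
Op 6: register job_D */15 -> active={job_A:*/12, job_D:*/15}
Op 7: unregister job_A -> active={job_D:*/15}
Op 8: unregister job_D -> active={}
Op 9: register job_G */7 -> active={job_G:*/7}
Op 10: unregister job_G -> active={}
Op 11: register job_B */4 -> active={job_B:*/4}
Op 12: register job_G */13 -> active={job_B:*/4, job_G:*/13}
Op 13: register job_C */16 -> active={job_B:*/4, job_C:*/16, job_G:*/13}
Op 14: register job_C */12 -> active={job_B:*/4, job_C:*/12, job_G:*/13}
Final interval of job_C = 12
Next fire of job_C after T=260: (260//12+1)*12 = 264

Answer: interval=12 next_fire=264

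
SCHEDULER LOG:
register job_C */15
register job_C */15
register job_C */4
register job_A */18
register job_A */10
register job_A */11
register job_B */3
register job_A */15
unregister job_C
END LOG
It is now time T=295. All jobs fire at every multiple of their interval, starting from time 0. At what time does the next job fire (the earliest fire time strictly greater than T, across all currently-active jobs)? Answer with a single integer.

Answer: 297

Derivation:
Op 1: register job_C */15 -> active={job_C:*/15}
Op 2: register job_C */15 -> active={job_C:*/15}
Op 3: register job_C */4 -> active={job_C:*/4}
Op 4: register job_A */18 -> active={job_A:*/18, job_C:*/4}
Op 5: register job_A */10 -> active={job_A:*/10, job_C:*/4}
Op 6: register job_A */11 -> active={job_A:*/11, job_C:*/4}
Op 7: register job_B */3 -> active={job_A:*/11, job_B:*/3, job_C:*/4}
Op 8: register job_A */15 -> active={job_A:*/15, job_B:*/3, job_C:*/4}
Op 9: unregister job_C -> active={job_A:*/15, job_B:*/3}
  job_A: interval 15, next fire after T=295 is 300
  job_B: interval 3, next fire after T=295 is 297
Earliest fire time = 297 (job job_B)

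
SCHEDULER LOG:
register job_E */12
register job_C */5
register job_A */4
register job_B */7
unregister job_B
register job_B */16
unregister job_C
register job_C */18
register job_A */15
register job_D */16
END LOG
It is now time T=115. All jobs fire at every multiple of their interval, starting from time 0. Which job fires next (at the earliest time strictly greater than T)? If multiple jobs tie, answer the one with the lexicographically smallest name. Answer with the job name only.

Op 1: register job_E */12 -> active={job_E:*/12}
Op 2: register job_C */5 -> active={job_C:*/5, job_E:*/12}
Op 3: register job_A */4 -> active={job_A:*/4, job_C:*/5, job_E:*/12}
Op 4: register job_B */7 -> active={job_A:*/4, job_B:*/7, job_C:*/5, job_E:*/12}
Op 5: unregister job_B -> active={job_A:*/4, job_C:*/5, job_E:*/12}
Op 6: register job_B */16 -> active={job_A:*/4, job_B:*/16, job_C:*/5, job_E:*/12}
Op 7: unregister job_C -> active={job_A:*/4, job_B:*/16, job_E:*/12}
Op 8: register job_C */18 -> active={job_A:*/4, job_B:*/16, job_C:*/18, job_E:*/12}
Op 9: register job_A */15 -> active={job_A:*/15, job_B:*/16, job_C:*/18, job_E:*/12}
Op 10: register job_D */16 -> active={job_A:*/15, job_B:*/16, job_C:*/18, job_D:*/16, job_E:*/12}
  job_A: interval 15, next fire after T=115 is 120
  job_B: interval 16, next fire after T=115 is 128
  job_C: interval 18, next fire after T=115 is 126
  job_D: interval 16, next fire after T=115 is 128
  job_E: interval 12, next fire after T=115 is 120
Earliest = 120, winner (lex tiebreak) = job_A

Answer: job_A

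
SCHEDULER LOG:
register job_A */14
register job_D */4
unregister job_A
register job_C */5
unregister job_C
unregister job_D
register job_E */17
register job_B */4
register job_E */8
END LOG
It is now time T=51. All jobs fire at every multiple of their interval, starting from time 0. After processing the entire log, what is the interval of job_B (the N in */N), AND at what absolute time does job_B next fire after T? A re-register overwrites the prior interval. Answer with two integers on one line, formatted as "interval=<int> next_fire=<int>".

Answer: interval=4 next_fire=52

Derivation:
Op 1: register job_A */14 -> active={job_A:*/14}
Op 2: register job_D */4 -> active={job_A:*/14, job_D:*/4}
Op 3: unregister job_A -> active={job_D:*/4}
Op 4: register job_C */5 -> active={job_C:*/5, job_D:*/4}
Op 5: unregister job_C -> active={job_D:*/4}
Op 6: unregister job_D -> active={}
Op 7: register job_E */17 -> active={job_E:*/17}
Op 8: register job_B */4 -> active={job_B:*/4, job_E:*/17}
Op 9: register job_E */8 -> active={job_B:*/4, job_E:*/8}
Final interval of job_B = 4
Next fire of job_B after T=51: (51//4+1)*4 = 52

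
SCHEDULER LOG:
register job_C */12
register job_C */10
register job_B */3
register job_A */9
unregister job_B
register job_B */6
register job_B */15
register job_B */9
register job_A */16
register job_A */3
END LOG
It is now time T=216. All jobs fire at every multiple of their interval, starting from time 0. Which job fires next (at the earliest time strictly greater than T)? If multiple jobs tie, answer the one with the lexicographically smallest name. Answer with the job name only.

Answer: job_A

Derivation:
Op 1: register job_C */12 -> active={job_C:*/12}
Op 2: register job_C */10 -> active={job_C:*/10}
Op 3: register job_B */3 -> active={job_B:*/3, job_C:*/10}
Op 4: register job_A */9 -> active={job_A:*/9, job_B:*/3, job_C:*/10}
Op 5: unregister job_B -> active={job_A:*/9, job_C:*/10}
Op 6: register job_B */6 -> active={job_A:*/9, job_B:*/6, job_C:*/10}
Op 7: register job_B */15 -> active={job_A:*/9, job_B:*/15, job_C:*/10}
Op 8: register job_B */9 -> active={job_A:*/9, job_B:*/9, job_C:*/10}
Op 9: register job_A */16 -> active={job_A:*/16, job_B:*/9, job_C:*/10}
Op 10: register job_A */3 -> active={job_A:*/3, job_B:*/9, job_C:*/10}
  job_A: interval 3, next fire after T=216 is 219
  job_B: interval 9, next fire after T=216 is 225
  job_C: interval 10, next fire after T=216 is 220
Earliest = 219, winner (lex tiebreak) = job_A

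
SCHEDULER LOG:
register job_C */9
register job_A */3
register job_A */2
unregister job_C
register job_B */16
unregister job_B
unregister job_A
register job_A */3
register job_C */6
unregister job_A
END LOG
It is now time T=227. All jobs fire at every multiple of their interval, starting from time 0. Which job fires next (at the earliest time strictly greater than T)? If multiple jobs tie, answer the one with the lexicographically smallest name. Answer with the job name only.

Answer: job_C

Derivation:
Op 1: register job_C */9 -> active={job_C:*/9}
Op 2: register job_A */3 -> active={job_A:*/3, job_C:*/9}
Op 3: register job_A */2 -> active={job_A:*/2, job_C:*/9}
Op 4: unregister job_C -> active={job_A:*/2}
Op 5: register job_B */16 -> active={job_A:*/2, job_B:*/16}
Op 6: unregister job_B -> active={job_A:*/2}
Op 7: unregister job_A -> active={}
Op 8: register job_A */3 -> active={job_A:*/3}
Op 9: register job_C */6 -> active={job_A:*/3, job_C:*/6}
Op 10: unregister job_A -> active={job_C:*/6}
  job_C: interval 6, next fire after T=227 is 228
Earliest = 228, winner (lex tiebreak) = job_C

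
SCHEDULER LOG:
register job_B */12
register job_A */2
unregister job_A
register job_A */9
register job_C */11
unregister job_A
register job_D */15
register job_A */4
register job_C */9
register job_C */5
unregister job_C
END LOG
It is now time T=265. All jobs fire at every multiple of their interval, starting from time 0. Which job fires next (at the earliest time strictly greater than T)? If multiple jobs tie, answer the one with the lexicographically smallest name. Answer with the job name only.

Op 1: register job_B */12 -> active={job_B:*/12}
Op 2: register job_A */2 -> active={job_A:*/2, job_B:*/12}
Op 3: unregister job_A -> active={job_B:*/12}
Op 4: register job_A */9 -> active={job_A:*/9, job_B:*/12}
Op 5: register job_C */11 -> active={job_A:*/9, job_B:*/12, job_C:*/11}
Op 6: unregister job_A -> active={job_B:*/12, job_C:*/11}
Op 7: register job_D */15 -> active={job_B:*/12, job_C:*/11, job_D:*/15}
Op 8: register job_A */4 -> active={job_A:*/4, job_B:*/12, job_C:*/11, job_D:*/15}
Op 9: register job_C */9 -> active={job_A:*/4, job_B:*/12, job_C:*/9, job_D:*/15}
Op 10: register job_C */5 -> active={job_A:*/4, job_B:*/12, job_C:*/5, job_D:*/15}
Op 11: unregister job_C -> active={job_A:*/4, job_B:*/12, job_D:*/15}
  job_A: interval 4, next fire after T=265 is 268
  job_B: interval 12, next fire after T=265 is 276
  job_D: interval 15, next fire after T=265 is 270
Earliest = 268, winner (lex tiebreak) = job_A

Answer: job_A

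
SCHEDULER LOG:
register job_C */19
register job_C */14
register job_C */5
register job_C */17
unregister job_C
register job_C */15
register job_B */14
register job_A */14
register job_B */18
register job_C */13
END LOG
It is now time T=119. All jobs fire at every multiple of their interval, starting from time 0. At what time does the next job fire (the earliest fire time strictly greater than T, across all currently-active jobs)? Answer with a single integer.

Op 1: register job_C */19 -> active={job_C:*/19}
Op 2: register job_C */14 -> active={job_C:*/14}
Op 3: register job_C */5 -> active={job_C:*/5}
Op 4: register job_C */17 -> active={job_C:*/17}
Op 5: unregister job_C -> active={}
Op 6: register job_C */15 -> active={job_C:*/15}
Op 7: register job_B */14 -> active={job_B:*/14, job_C:*/15}
Op 8: register job_A */14 -> active={job_A:*/14, job_B:*/14, job_C:*/15}
Op 9: register job_B */18 -> active={job_A:*/14, job_B:*/18, job_C:*/15}
Op 10: register job_C */13 -> active={job_A:*/14, job_B:*/18, job_C:*/13}
  job_A: interval 14, next fire after T=119 is 126
  job_B: interval 18, next fire after T=119 is 126
  job_C: interval 13, next fire after T=119 is 130
Earliest fire time = 126 (job job_A)

Answer: 126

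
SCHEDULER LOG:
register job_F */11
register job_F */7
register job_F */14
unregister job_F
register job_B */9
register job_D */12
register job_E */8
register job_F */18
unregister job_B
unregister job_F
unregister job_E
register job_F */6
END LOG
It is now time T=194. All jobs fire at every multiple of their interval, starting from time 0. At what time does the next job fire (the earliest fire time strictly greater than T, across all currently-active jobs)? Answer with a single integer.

Op 1: register job_F */11 -> active={job_F:*/11}
Op 2: register job_F */7 -> active={job_F:*/7}
Op 3: register job_F */14 -> active={job_F:*/14}
Op 4: unregister job_F -> active={}
Op 5: register job_B */9 -> active={job_B:*/9}
Op 6: register job_D */12 -> active={job_B:*/9, job_D:*/12}
Op 7: register job_E */8 -> active={job_B:*/9, job_D:*/12, job_E:*/8}
Op 8: register job_F */18 -> active={job_B:*/9, job_D:*/12, job_E:*/8, job_F:*/18}
Op 9: unregister job_B -> active={job_D:*/12, job_E:*/8, job_F:*/18}
Op 10: unregister job_F -> active={job_D:*/12, job_E:*/8}
Op 11: unregister job_E -> active={job_D:*/12}
Op 12: register job_F */6 -> active={job_D:*/12, job_F:*/6}
  job_D: interval 12, next fire after T=194 is 204
  job_F: interval 6, next fire after T=194 is 198
Earliest fire time = 198 (job job_F)

Answer: 198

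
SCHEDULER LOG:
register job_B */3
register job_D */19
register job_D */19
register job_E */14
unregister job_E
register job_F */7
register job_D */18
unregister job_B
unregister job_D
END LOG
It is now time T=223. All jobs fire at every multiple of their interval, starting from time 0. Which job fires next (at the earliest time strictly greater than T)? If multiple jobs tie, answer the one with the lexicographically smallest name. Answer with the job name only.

Answer: job_F

Derivation:
Op 1: register job_B */3 -> active={job_B:*/3}
Op 2: register job_D */19 -> active={job_B:*/3, job_D:*/19}
Op 3: register job_D */19 -> active={job_B:*/3, job_D:*/19}
Op 4: register job_E */14 -> active={job_B:*/3, job_D:*/19, job_E:*/14}
Op 5: unregister job_E -> active={job_B:*/3, job_D:*/19}
Op 6: register job_F */7 -> active={job_B:*/3, job_D:*/19, job_F:*/7}
Op 7: register job_D */18 -> active={job_B:*/3, job_D:*/18, job_F:*/7}
Op 8: unregister job_B -> active={job_D:*/18, job_F:*/7}
Op 9: unregister job_D -> active={job_F:*/7}
  job_F: interval 7, next fire after T=223 is 224
Earliest = 224, winner (lex tiebreak) = job_F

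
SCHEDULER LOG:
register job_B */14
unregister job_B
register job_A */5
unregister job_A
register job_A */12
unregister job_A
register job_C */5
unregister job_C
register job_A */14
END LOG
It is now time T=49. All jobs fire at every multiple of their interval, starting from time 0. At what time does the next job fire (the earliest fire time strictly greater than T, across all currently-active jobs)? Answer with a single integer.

Op 1: register job_B */14 -> active={job_B:*/14}
Op 2: unregister job_B -> active={}
Op 3: register job_A */5 -> active={job_A:*/5}
Op 4: unregister job_A -> active={}
Op 5: register job_A */12 -> active={job_A:*/12}
Op 6: unregister job_A -> active={}
Op 7: register job_C */5 -> active={job_C:*/5}
Op 8: unregister job_C -> active={}
Op 9: register job_A */14 -> active={job_A:*/14}
  job_A: interval 14, next fire after T=49 is 56
Earliest fire time = 56 (job job_A)

Answer: 56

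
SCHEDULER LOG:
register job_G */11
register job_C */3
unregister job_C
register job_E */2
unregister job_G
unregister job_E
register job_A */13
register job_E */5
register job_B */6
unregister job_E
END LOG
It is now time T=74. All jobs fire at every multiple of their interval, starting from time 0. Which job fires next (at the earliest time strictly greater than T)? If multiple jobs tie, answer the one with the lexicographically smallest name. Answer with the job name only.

Answer: job_A

Derivation:
Op 1: register job_G */11 -> active={job_G:*/11}
Op 2: register job_C */3 -> active={job_C:*/3, job_G:*/11}
Op 3: unregister job_C -> active={job_G:*/11}
Op 4: register job_E */2 -> active={job_E:*/2, job_G:*/11}
Op 5: unregister job_G -> active={job_E:*/2}
Op 6: unregister job_E -> active={}
Op 7: register job_A */13 -> active={job_A:*/13}
Op 8: register job_E */5 -> active={job_A:*/13, job_E:*/5}
Op 9: register job_B */6 -> active={job_A:*/13, job_B:*/6, job_E:*/5}
Op 10: unregister job_E -> active={job_A:*/13, job_B:*/6}
  job_A: interval 13, next fire after T=74 is 78
  job_B: interval 6, next fire after T=74 is 78
Earliest = 78, winner (lex tiebreak) = job_A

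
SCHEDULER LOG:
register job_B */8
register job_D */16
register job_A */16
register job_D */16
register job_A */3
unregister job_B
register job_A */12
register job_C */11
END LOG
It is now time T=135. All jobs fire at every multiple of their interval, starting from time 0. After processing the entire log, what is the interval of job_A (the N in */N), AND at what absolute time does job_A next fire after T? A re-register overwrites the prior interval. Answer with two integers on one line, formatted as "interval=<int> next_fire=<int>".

Op 1: register job_B */8 -> active={job_B:*/8}
Op 2: register job_D */16 -> active={job_B:*/8, job_D:*/16}
Op 3: register job_A */16 -> active={job_A:*/16, job_B:*/8, job_D:*/16}
Op 4: register job_D */16 -> active={job_A:*/16, job_B:*/8, job_D:*/16}
Op 5: register job_A */3 -> active={job_A:*/3, job_B:*/8, job_D:*/16}
Op 6: unregister job_B -> active={job_A:*/3, job_D:*/16}
Op 7: register job_A */12 -> active={job_A:*/12, job_D:*/16}
Op 8: register job_C */11 -> active={job_A:*/12, job_C:*/11, job_D:*/16}
Final interval of job_A = 12
Next fire of job_A after T=135: (135//12+1)*12 = 144

Answer: interval=12 next_fire=144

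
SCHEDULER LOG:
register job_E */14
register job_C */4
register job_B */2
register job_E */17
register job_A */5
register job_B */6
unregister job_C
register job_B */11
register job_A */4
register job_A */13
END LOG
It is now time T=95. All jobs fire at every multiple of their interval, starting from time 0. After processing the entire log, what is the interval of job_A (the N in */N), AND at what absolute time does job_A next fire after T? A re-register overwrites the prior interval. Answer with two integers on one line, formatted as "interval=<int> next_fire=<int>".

Answer: interval=13 next_fire=104

Derivation:
Op 1: register job_E */14 -> active={job_E:*/14}
Op 2: register job_C */4 -> active={job_C:*/4, job_E:*/14}
Op 3: register job_B */2 -> active={job_B:*/2, job_C:*/4, job_E:*/14}
Op 4: register job_E */17 -> active={job_B:*/2, job_C:*/4, job_E:*/17}
Op 5: register job_A */5 -> active={job_A:*/5, job_B:*/2, job_C:*/4, job_E:*/17}
Op 6: register job_B */6 -> active={job_A:*/5, job_B:*/6, job_C:*/4, job_E:*/17}
Op 7: unregister job_C -> active={job_A:*/5, job_B:*/6, job_E:*/17}
Op 8: register job_B */11 -> active={job_A:*/5, job_B:*/11, job_E:*/17}
Op 9: register job_A */4 -> active={job_A:*/4, job_B:*/11, job_E:*/17}
Op 10: register job_A */13 -> active={job_A:*/13, job_B:*/11, job_E:*/17}
Final interval of job_A = 13
Next fire of job_A after T=95: (95//13+1)*13 = 104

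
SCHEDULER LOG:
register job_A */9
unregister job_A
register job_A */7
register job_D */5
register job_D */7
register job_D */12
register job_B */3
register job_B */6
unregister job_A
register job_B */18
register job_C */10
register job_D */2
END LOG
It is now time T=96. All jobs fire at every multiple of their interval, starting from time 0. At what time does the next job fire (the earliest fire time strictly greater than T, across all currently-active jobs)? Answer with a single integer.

Answer: 98

Derivation:
Op 1: register job_A */9 -> active={job_A:*/9}
Op 2: unregister job_A -> active={}
Op 3: register job_A */7 -> active={job_A:*/7}
Op 4: register job_D */5 -> active={job_A:*/7, job_D:*/5}
Op 5: register job_D */7 -> active={job_A:*/7, job_D:*/7}
Op 6: register job_D */12 -> active={job_A:*/7, job_D:*/12}
Op 7: register job_B */3 -> active={job_A:*/7, job_B:*/3, job_D:*/12}
Op 8: register job_B */6 -> active={job_A:*/7, job_B:*/6, job_D:*/12}
Op 9: unregister job_A -> active={job_B:*/6, job_D:*/12}
Op 10: register job_B */18 -> active={job_B:*/18, job_D:*/12}
Op 11: register job_C */10 -> active={job_B:*/18, job_C:*/10, job_D:*/12}
Op 12: register job_D */2 -> active={job_B:*/18, job_C:*/10, job_D:*/2}
  job_B: interval 18, next fire after T=96 is 108
  job_C: interval 10, next fire after T=96 is 100
  job_D: interval 2, next fire after T=96 is 98
Earliest fire time = 98 (job job_D)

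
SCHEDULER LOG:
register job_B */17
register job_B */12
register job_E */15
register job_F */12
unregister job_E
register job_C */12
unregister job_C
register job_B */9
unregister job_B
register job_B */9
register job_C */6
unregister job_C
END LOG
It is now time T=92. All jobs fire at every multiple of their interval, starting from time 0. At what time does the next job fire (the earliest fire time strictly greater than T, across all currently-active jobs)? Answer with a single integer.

Answer: 96

Derivation:
Op 1: register job_B */17 -> active={job_B:*/17}
Op 2: register job_B */12 -> active={job_B:*/12}
Op 3: register job_E */15 -> active={job_B:*/12, job_E:*/15}
Op 4: register job_F */12 -> active={job_B:*/12, job_E:*/15, job_F:*/12}
Op 5: unregister job_E -> active={job_B:*/12, job_F:*/12}
Op 6: register job_C */12 -> active={job_B:*/12, job_C:*/12, job_F:*/12}
Op 7: unregister job_C -> active={job_B:*/12, job_F:*/12}
Op 8: register job_B */9 -> active={job_B:*/9, job_F:*/12}
Op 9: unregister job_B -> active={job_F:*/12}
Op 10: register job_B */9 -> active={job_B:*/9, job_F:*/12}
Op 11: register job_C */6 -> active={job_B:*/9, job_C:*/6, job_F:*/12}
Op 12: unregister job_C -> active={job_B:*/9, job_F:*/12}
  job_B: interval 9, next fire after T=92 is 99
  job_F: interval 12, next fire after T=92 is 96
Earliest fire time = 96 (job job_F)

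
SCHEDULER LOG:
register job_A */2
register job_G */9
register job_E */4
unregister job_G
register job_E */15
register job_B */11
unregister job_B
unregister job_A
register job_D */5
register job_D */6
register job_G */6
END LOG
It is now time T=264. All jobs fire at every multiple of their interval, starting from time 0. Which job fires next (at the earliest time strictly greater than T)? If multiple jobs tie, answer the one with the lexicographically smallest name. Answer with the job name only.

Op 1: register job_A */2 -> active={job_A:*/2}
Op 2: register job_G */9 -> active={job_A:*/2, job_G:*/9}
Op 3: register job_E */4 -> active={job_A:*/2, job_E:*/4, job_G:*/9}
Op 4: unregister job_G -> active={job_A:*/2, job_E:*/4}
Op 5: register job_E */15 -> active={job_A:*/2, job_E:*/15}
Op 6: register job_B */11 -> active={job_A:*/2, job_B:*/11, job_E:*/15}
Op 7: unregister job_B -> active={job_A:*/2, job_E:*/15}
Op 8: unregister job_A -> active={job_E:*/15}
Op 9: register job_D */5 -> active={job_D:*/5, job_E:*/15}
Op 10: register job_D */6 -> active={job_D:*/6, job_E:*/15}
Op 11: register job_G */6 -> active={job_D:*/6, job_E:*/15, job_G:*/6}
  job_D: interval 6, next fire after T=264 is 270
  job_E: interval 15, next fire after T=264 is 270
  job_G: interval 6, next fire after T=264 is 270
Earliest = 270, winner (lex tiebreak) = job_D

Answer: job_D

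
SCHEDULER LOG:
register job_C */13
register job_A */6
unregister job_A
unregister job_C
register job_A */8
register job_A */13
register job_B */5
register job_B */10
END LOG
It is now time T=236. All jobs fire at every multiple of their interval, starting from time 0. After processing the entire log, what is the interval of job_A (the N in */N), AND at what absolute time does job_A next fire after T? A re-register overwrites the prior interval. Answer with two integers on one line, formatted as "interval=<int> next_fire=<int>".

Op 1: register job_C */13 -> active={job_C:*/13}
Op 2: register job_A */6 -> active={job_A:*/6, job_C:*/13}
Op 3: unregister job_A -> active={job_C:*/13}
Op 4: unregister job_C -> active={}
Op 5: register job_A */8 -> active={job_A:*/8}
Op 6: register job_A */13 -> active={job_A:*/13}
Op 7: register job_B */5 -> active={job_A:*/13, job_B:*/5}
Op 8: register job_B */10 -> active={job_A:*/13, job_B:*/10}
Final interval of job_A = 13
Next fire of job_A after T=236: (236//13+1)*13 = 247

Answer: interval=13 next_fire=247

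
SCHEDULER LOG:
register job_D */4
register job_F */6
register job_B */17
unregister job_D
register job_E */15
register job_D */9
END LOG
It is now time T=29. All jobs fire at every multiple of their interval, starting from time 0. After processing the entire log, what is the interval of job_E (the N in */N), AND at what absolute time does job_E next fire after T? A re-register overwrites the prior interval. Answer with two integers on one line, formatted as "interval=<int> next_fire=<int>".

Op 1: register job_D */4 -> active={job_D:*/4}
Op 2: register job_F */6 -> active={job_D:*/4, job_F:*/6}
Op 3: register job_B */17 -> active={job_B:*/17, job_D:*/4, job_F:*/6}
Op 4: unregister job_D -> active={job_B:*/17, job_F:*/6}
Op 5: register job_E */15 -> active={job_B:*/17, job_E:*/15, job_F:*/6}
Op 6: register job_D */9 -> active={job_B:*/17, job_D:*/9, job_E:*/15, job_F:*/6}
Final interval of job_E = 15
Next fire of job_E after T=29: (29//15+1)*15 = 30

Answer: interval=15 next_fire=30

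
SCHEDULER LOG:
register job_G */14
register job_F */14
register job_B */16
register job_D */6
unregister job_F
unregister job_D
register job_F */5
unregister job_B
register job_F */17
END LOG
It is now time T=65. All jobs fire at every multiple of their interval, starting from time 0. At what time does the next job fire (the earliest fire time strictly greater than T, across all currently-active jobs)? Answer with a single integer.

Op 1: register job_G */14 -> active={job_G:*/14}
Op 2: register job_F */14 -> active={job_F:*/14, job_G:*/14}
Op 3: register job_B */16 -> active={job_B:*/16, job_F:*/14, job_G:*/14}
Op 4: register job_D */6 -> active={job_B:*/16, job_D:*/6, job_F:*/14, job_G:*/14}
Op 5: unregister job_F -> active={job_B:*/16, job_D:*/6, job_G:*/14}
Op 6: unregister job_D -> active={job_B:*/16, job_G:*/14}
Op 7: register job_F */5 -> active={job_B:*/16, job_F:*/5, job_G:*/14}
Op 8: unregister job_B -> active={job_F:*/5, job_G:*/14}
Op 9: register job_F */17 -> active={job_F:*/17, job_G:*/14}
  job_F: interval 17, next fire after T=65 is 68
  job_G: interval 14, next fire after T=65 is 70
Earliest fire time = 68 (job job_F)

Answer: 68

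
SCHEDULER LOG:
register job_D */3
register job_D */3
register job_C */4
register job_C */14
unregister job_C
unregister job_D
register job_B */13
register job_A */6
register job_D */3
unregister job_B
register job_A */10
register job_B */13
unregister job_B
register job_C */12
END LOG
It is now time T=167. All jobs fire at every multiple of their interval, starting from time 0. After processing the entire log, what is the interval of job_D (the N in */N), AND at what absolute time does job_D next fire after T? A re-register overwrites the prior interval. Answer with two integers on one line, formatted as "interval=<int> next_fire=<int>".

Answer: interval=3 next_fire=168

Derivation:
Op 1: register job_D */3 -> active={job_D:*/3}
Op 2: register job_D */3 -> active={job_D:*/3}
Op 3: register job_C */4 -> active={job_C:*/4, job_D:*/3}
Op 4: register job_C */14 -> active={job_C:*/14, job_D:*/3}
Op 5: unregister job_C -> active={job_D:*/3}
Op 6: unregister job_D -> active={}
Op 7: register job_B */13 -> active={job_B:*/13}
Op 8: register job_A */6 -> active={job_A:*/6, job_B:*/13}
Op 9: register job_D */3 -> active={job_A:*/6, job_B:*/13, job_D:*/3}
Op 10: unregister job_B -> active={job_A:*/6, job_D:*/3}
Op 11: register job_A */10 -> active={job_A:*/10, job_D:*/3}
Op 12: register job_B */13 -> active={job_A:*/10, job_B:*/13, job_D:*/3}
Op 13: unregister job_B -> active={job_A:*/10, job_D:*/3}
Op 14: register job_C */12 -> active={job_A:*/10, job_C:*/12, job_D:*/3}
Final interval of job_D = 3
Next fire of job_D after T=167: (167//3+1)*3 = 168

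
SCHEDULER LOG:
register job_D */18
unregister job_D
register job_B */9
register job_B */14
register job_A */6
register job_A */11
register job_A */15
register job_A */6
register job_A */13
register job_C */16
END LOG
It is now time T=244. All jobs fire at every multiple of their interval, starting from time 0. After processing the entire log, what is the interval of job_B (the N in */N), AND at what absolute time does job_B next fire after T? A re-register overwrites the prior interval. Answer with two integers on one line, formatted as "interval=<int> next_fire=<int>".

Answer: interval=14 next_fire=252

Derivation:
Op 1: register job_D */18 -> active={job_D:*/18}
Op 2: unregister job_D -> active={}
Op 3: register job_B */9 -> active={job_B:*/9}
Op 4: register job_B */14 -> active={job_B:*/14}
Op 5: register job_A */6 -> active={job_A:*/6, job_B:*/14}
Op 6: register job_A */11 -> active={job_A:*/11, job_B:*/14}
Op 7: register job_A */15 -> active={job_A:*/15, job_B:*/14}
Op 8: register job_A */6 -> active={job_A:*/6, job_B:*/14}
Op 9: register job_A */13 -> active={job_A:*/13, job_B:*/14}
Op 10: register job_C */16 -> active={job_A:*/13, job_B:*/14, job_C:*/16}
Final interval of job_B = 14
Next fire of job_B after T=244: (244//14+1)*14 = 252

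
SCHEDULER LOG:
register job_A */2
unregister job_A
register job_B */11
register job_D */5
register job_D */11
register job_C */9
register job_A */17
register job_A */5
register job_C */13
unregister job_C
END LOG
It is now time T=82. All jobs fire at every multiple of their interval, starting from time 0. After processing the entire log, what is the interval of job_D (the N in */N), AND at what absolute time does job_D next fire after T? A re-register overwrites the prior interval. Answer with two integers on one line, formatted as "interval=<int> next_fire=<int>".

Answer: interval=11 next_fire=88

Derivation:
Op 1: register job_A */2 -> active={job_A:*/2}
Op 2: unregister job_A -> active={}
Op 3: register job_B */11 -> active={job_B:*/11}
Op 4: register job_D */5 -> active={job_B:*/11, job_D:*/5}
Op 5: register job_D */11 -> active={job_B:*/11, job_D:*/11}
Op 6: register job_C */9 -> active={job_B:*/11, job_C:*/9, job_D:*/11}
Op 7: register job_A */17 -> active={job_A:*/17, job_B:*/11, job_C:*/9, job_D:*/11}
Op 8: register job_A */5 -> active={job_A:*/5, job_B:*/11, job_C:*/9, job_D:*/11}
Op 9: register job_C */13 -> active={job_A:*/5, job_B:*/11, job_C:*/13, job_D:*/11}
Op 10: unregister job_C -> active={job_A:*/5, job_B:*/11, job_D:*/11}
Final interval of job_D = 11
Next fire of job_D after T=82: (82//11+1)*11 = 88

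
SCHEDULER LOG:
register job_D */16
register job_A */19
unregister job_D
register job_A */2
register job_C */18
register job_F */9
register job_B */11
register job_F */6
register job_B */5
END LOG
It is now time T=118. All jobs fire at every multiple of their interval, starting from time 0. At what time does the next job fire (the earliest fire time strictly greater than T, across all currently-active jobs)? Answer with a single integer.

Answer: 120

Derivation:
Op 1: register job_D */16 -> active={job_D:*/16}
Op 2: register job_A */19 -> active={job_A:*/19, job_D:*/16}
Op 3: unregister job_D -> active={job_A:*/19}
Op 4: register job_A */2 -> active={job_A:*/2}
Op 5: register job_C */18 -> active={job_A:*/2, job_C:*/18}
Op 6: register job_F */9 -> active={job_A:*/2, job_C:*/18, job_F:*/9}
Op 7: register job_B */11 -> active={job_A:*/2, job_B:*/11, job_C:*/18, job_F:*/9}
Op 8: register job_F */6 -> active={job_A:*/2, job_B:*/11, job_C:*/18, job_F:*/6}
Op 9: register job_B */5 -> active={job_A:*/2, job_B:*/5, job_C:*/18, job_F:*/6}
  job_A: interval 2, next fire after T=118 is 120
  job_B: interval 5, next fire after T=118 is 120
  job_C: interval 18, next fire after T=118 is 126
  job_F: interval 6, next fire after T=118 is 120
Earliest fire time = 120 (job job_A)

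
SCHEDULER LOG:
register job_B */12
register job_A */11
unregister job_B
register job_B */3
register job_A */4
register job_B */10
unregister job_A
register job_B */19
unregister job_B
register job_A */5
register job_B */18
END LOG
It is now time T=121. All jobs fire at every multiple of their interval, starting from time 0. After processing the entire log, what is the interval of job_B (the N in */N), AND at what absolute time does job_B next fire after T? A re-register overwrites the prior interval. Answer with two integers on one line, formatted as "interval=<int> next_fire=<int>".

Op 1: register job_B */12 -> active={job_B:*/12}
Op 2: register job_A */11 -> active={job_A:*/11, job_B:*/12}
Op 3: unregister job_B -> active={job_A:*/11}
Op 4: register job_B */3 -> active={job_A:*/11, job_B:*/3}
Op 5: register job_A */4 -> active={job_A:*/4, job_B:*/3}
Op 6: register job_B */10 -> active={job_A:*/4, job_B:*/10}
Op 7: unregister job_A -> active={job_B:*/10}
Op 8: register job_B */19 -> active={job_B:*/19}
Op 9: unregister job_B -> active={}
Op 10: register job_A */5 -> active={job_A:*/5}
Op 11: register job_B */18 -> active={job_A:*/5, job_B:*/18}
Final interval of job_B = 18
Next fire of job_B after T=121: (121//18+1)*18 = 126

Answer: interval=18 next_fire=126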